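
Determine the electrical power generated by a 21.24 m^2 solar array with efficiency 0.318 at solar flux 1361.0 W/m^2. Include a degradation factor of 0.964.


P = area * eta * S * degradation
P = 21.24 * 0.318 * 1361.0 * 0.964
P = 8861.6949 W

8861.6949 W


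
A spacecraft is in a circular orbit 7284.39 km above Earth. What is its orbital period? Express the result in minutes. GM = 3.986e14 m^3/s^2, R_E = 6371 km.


r = 13655.3900 km = 1.365539e+07 m
T = 2*pi*sqrt(r^3/mu) = 2*pi*sqrt(2.5463161e+21 / 3.986e14)
T = 15880.6174 s = 264.6770 min

264.6770 minutes


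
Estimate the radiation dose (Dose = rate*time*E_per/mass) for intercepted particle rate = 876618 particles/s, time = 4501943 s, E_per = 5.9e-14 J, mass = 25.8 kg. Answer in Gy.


Total energy deposited = rate * time * E_per
  = 876618 * 4501943 * 5.9e-14 = 0.2328426 J
Dose = E_total / mass = 0.2328426 / 25.8
Dose = 0.009024906 Gy

0.0090 Gy


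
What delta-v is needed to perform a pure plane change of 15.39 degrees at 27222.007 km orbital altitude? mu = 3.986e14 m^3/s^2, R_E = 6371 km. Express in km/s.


r = 33593.0070 km = 3.3593007e+07 m
V = sqrt(mu/r) = 3444.6429 m/s
di = 15.39 deg = 0.2686062 rad
dV = 2*V*sin(di/2) = 2*3444.6429*sin(0.1343031)
dV = 922.4733 m/s = 0.9224733 km/s

0.9225 km/s


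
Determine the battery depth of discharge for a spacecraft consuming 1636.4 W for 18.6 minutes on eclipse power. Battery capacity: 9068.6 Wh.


E_used = P * t / 60 = 1636.4 * 18.6 / 60 = 507.2840 Wh
DOD = E_used / E_total * 100 = 507.2840 / 9068.6 * 100
DOD = 5.5939 %

5.5939 %


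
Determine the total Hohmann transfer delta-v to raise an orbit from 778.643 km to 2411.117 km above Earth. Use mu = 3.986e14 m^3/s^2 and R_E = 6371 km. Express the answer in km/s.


r1 = 7149.6430 km = 7.149643e+06 m
r2 = 8782.1170 km = 8.782117e+06 m
dv1 = sqrt(mu/r1)*(sqrt(2*r2/(r1+r2)) - 1) = 373.2145 m/s
dv2 = sqrt(mu/r2)*(1 - sqrt(2*r1/(r1+r2))) = 354.4870 m/s
total dv = |dv1| + |dv2| = 373.2145 + 354.4870 = 727.7015 m/s = 0.7277015 km/s

0.7277 km/s


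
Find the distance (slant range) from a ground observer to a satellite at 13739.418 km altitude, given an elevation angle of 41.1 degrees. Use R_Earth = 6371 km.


h = 13739.418 km, el = 41.1 deg
d = -R_E*sin(el) + sqrt((R_E*sin(el))^2 + 2*R_E*h + h^2)
d = -6371.0000*sin(0.7173303) + sqrt((6371.0000*0.6573752)^2 + 2*6371.0000*13739.418 + 13739.418^2)
d = 15340.8092 km

15340.8092 km


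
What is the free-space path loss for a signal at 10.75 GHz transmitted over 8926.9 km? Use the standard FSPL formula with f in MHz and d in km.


f = 10.75 GHz = 10750.0000 MHz
d = 8926.9 km
FSPL = 32.44 + 20*log10(10750.0000) + 20*log10(8926.9)
FSPL = 32.44 + 80.6282 + 79.0140
FSPL = 192.0822 dB

192.0822 dB


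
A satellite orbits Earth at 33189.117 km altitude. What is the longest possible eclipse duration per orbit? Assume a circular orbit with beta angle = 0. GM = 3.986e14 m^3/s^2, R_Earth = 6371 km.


r = 39560.1170 km
T = 1305.1076 min
Eclipse fraction = arcsin(R_E/r)/pi = arcsin(6371.0000/39560.1170)/pi
= arcsin(0.161046)/pi = 0.05148676
Eclipse duration = 0.05148676 * 1305.1076 = 67.1958 min

67.1958 minutes


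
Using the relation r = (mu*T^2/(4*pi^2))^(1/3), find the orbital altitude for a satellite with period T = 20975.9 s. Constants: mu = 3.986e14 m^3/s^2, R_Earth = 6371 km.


T = 20975.9 s
r = (mu*T^2/(4*pi^2))^(1/3) = (3.986e14 * 20975.9^2 / (4*pi^2))^(1/3)
r = 1.6438906e+07 m = 16438.9064 km
alt = r - R_E = 16438.9064 - 6371 = 10067.9064 km

10067.9064 km


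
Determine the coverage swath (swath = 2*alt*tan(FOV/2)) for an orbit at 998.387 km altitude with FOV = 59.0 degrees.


FOV = 59.0 deg = 1.0297 rad
swath = 2 * alt * tan(FOV/2) = 2 * 998.387 * tan(0.5148721)
swath = 2 * 998.387 * 0.5657728
swath = 1129.7204 km

1129.7204 km


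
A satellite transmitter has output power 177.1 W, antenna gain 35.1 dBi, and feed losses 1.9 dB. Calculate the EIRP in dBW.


Pt = 177.1 W = 22.4822 dBW
EIRP = Pt_dBW + Gt - losses = 22.4822 + 35.1 - 1.9 = 55.6822 dBW

55.6822 dBW


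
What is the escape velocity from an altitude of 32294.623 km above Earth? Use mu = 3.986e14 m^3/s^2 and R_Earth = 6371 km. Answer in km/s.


r = 6371.0 + 32294.623 = 38665.6230 km = 3.8665623e+07 m
v_esc = sqrt(2*mu/r) = sqrt(2*3.986e14 / 3.8665623e+07)
v_esc = 4540.6825 m/s = 4.5407 km/s

4.5407 km/s


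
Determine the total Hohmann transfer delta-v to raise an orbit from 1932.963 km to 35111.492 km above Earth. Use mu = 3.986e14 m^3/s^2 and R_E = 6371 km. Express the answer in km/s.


r1 = 8303.9630 km = 8.303963e+06 m
r2 = 41482.4920 km = 4.1482492e+07 m
dv1 = sqrt(mu/r1)*(sqrt(2*r2/(r1+r2)) - 1) = 2015.4229 m/s
dv2 = sqrt(mu/r2)*(1 - sqrt(2*r1/(r1+r2))) = 1309.4666 m/s
total dv = |dv1| + |dv2| = 2015.4229 + 1309.4666 = 3324.8895 m/s = 3.3249 km/s

3.3249 km/s


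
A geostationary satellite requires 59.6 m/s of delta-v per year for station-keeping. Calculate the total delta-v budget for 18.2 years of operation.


dV = rate * years = 59.6 * 18.2
dV = 1084.7200 m/s

1084.7200 m/s


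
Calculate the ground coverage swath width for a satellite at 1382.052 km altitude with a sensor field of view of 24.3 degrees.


FOV = 24.3 deg = 0.424115 rad
swath = 2 * alt * tan(FOV/2) = 2 * 1382.052 * tan(0.2120575)
swath = 2 * 1382.052 * 0.2152944
swath = 595.0960 km

595.0960 km


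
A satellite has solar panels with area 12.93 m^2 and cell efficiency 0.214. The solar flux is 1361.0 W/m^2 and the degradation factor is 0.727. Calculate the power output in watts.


P = area * eta * S * degradation
P = 12.93 * 0.214 * 1361.0 * 0.727
P = 2737.8196 W

2737.8196 W


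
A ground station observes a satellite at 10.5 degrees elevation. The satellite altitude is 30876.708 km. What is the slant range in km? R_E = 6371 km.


h = 30876.708 km, el = 10.5 deg
d = -R_E*sin(el) + sqrt((R_E*sin(el))^2 + 2*R_E*h + h^2)
d = -6371.0000*sin(0.1832596) + sqrt((6371.0000*0.1822355)^2 + 2*6371.0000*30876.708 + 30876.708^2)
d = 35556.1408 km

35556.1408 km


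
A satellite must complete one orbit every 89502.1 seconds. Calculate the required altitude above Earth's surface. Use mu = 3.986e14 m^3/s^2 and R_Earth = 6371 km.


T = 89502.1 s
r = (mu*T^2/(4*pi^2))^(1/3) = (3.986e14 * 89502.1^2 / (4*pi^2))^(1/3)
r = 4.3246205e+07 m = 43246.2050 km
alt = r - R_E = 43246.2050 - 6371 = 36875.2050 km

36875.2050 km


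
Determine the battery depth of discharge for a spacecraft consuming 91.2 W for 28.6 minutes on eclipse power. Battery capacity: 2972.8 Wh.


E_used = P * t / 60 = 91.2 * 28.6 / 60 = 43.4720 Wh
DOD = E_used / E_total * 100 = 43.4720 / 2972.8 * 100
DOD = 1.4623 %

1.4623 %


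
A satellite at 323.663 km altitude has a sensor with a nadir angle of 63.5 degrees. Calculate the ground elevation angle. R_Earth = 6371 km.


r = R_E + alt = 6694.6630 km
Law of sines in the satellite / Earth-center / ground-point triangle:
  sin(nadir)/R_E = sin(90 + el)/r  =>  cos(el) = (r/R_E)*sin(nadir)
cos(el) = (6694.6630 / 6371.0000) * sin(63.5 deg) = 0.9403993
el = arccos(0.9403993) = 19.8813 deg
(Earth-central angle = 90 - nadir - el = 6.6187 deg)

19.8813 degrees


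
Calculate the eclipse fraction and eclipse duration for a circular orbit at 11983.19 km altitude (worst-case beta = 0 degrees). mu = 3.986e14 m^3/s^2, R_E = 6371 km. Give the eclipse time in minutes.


r = 18354.1900 km
T = 412.4419 min
Eclipse fraction = arcsin(R_E/r)/pi = arcsin(6371.0000/18354.1900)/pi
= arcsin(0.3471142)/pi = 0.1128384
Eclipse duration = 0.1128384 * 412.4419 = 46.5393 min

46.5393 minutes


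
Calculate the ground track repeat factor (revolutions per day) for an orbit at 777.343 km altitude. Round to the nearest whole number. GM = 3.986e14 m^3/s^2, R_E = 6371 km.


r = 7.148343e+06 m
T = 2*pi*sqrt(r^3/mu) = 6014.7738 s = 100.2462 min
revs/day = 1440 / 100.2462 = 14.3646
Rounded: 14 revolutions per day

14 revolutions per day


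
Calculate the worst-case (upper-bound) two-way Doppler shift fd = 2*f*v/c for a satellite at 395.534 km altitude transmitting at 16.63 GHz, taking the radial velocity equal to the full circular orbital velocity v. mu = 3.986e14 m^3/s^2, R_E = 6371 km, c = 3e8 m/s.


r = 6.766534e+06 m
v = sqrt(mu/r) = 7675.1260 m/s (worst-case radial velocity)
f = 16.63 GHz = 1.663e+10 Hz
fd = 2*f*v/c = 2*1.663e+10*7675.1260/3.0e+08
fd = 850915.6341 Hz

850915.6341 Hz


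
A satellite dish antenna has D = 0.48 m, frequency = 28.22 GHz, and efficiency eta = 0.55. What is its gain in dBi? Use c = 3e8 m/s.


lambda = c/f = 3e8 / 2.822e+10 = 0.01063076 m
G = eta*(pi*D/lambda)^2 = 0.55*(pi*0.48/0.01063076)^2
G = 11066.6562 (linear)
G = 10*log10(11066.6562) = 40.4402 dBi

40.4402 dBi


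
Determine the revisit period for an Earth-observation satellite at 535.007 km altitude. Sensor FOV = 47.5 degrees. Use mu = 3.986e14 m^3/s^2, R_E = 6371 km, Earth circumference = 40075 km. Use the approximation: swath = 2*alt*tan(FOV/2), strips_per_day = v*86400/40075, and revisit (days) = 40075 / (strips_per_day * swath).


swath = 2*535.007*tan(0.4145157) = 470.8174 km
v = sqrt(mu/r) = 7597.2276 m/s = 7.5972 km/s
strips/day = v*86400/40075 = 7.5972*86400/40075 = 16.3793
coverage/day = strips * swath = 16.3793 * 470.8174 = 7711.6602 km
revisit = 40075 / 7711.6602 = 5.1967 days

5.1967 days


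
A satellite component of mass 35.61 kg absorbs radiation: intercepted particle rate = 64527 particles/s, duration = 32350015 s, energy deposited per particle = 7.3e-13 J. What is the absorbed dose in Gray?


Total energy deposited = rate * time * E_per
  = 64527 * 32350015 * 7.3e-13 = 1.5238 J
Dose = E_total / mass = 1.5238 / 35.61
Dose = 0.04279242 Gy

0.0428 Gy


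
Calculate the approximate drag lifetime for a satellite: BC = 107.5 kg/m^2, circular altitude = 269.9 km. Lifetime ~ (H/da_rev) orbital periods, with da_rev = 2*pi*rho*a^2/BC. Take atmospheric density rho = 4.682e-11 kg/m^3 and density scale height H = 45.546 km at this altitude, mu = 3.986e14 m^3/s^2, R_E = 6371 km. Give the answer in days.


a = R_E + alt = 6640.9000 km = 6.6409e+06 m
da_rev = 2*pi*rho*a^2/BC = 2*pi*4.682e-11*(6.6409e+06)^2/107.5 = 120.685945 m per revolution
N = H/da_rev = 45546.0000 m / 120.685945 m = 377.3927 revolutions
P = 2*pi*sqrt(a^3/mu) = 5385.8175 s
lifetime = N*P = 377.3927 * 5385.8175 = 2.0325684e+06 s = 23.5251 days

23.5251 days


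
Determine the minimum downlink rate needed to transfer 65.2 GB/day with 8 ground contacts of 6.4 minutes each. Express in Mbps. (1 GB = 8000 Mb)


total contact time = 8 * 6.4 * 60 = 3072.0000 s
data = 65.2 GB = 521600.0000 Mb
rate = 521600.0000 / 3072.0000 = 169.7917 Mbps

169.7917 Mbps


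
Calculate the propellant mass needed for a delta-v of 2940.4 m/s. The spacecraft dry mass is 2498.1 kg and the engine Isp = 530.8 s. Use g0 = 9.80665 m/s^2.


ve = Isp * g0 = 530.8 * 9.80665 = 5205.369820 m/s
mass ratio = exp(dv/ve) = exp(2940.4/5205.369820) = 1.75923352
m_prop = m_dry * (mr - 1) = 2498.1 * (1.75923352 - 1)
m_prop = 1896.6412 kg

1896.6412 kg


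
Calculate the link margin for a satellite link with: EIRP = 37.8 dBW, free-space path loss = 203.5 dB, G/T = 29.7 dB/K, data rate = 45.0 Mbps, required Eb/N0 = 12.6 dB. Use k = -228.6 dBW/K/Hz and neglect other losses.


C/N0 = EIRP - FSPL + G/T - k = 37.8 - 203.5 + 29.7 - (-228.6)
C/N0 = 92.6000 dB-Hz
R_b = 45.0 Mbps = 4.5e+07 bps -> 10*log10(R_b) = 76.5321 dB-Hz
Eb/N0 = C/N0 - 10*log10(R_b) = 92.6000 - 76.5321 = 16.0679 dB
Margin = Eb/N0 - Eb/N0_req = 16.0679 - 12.6 = 3.4679 dB (link closes)

3.4679 dB


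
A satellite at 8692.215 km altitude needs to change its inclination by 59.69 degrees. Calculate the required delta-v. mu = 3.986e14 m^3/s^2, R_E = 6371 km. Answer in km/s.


r = 15063.2150 km = 1.5063215e+07 m
V = sqrt(mu/r) = 5144.1048 m/s
di = 59.69 deg = 1.0418 rad
dV = 2*V*sin(di/2) = 2*5144.1048*sin(0.5208935)
dV = 5119.9826 m/s = 5.1200 km/s

5.1200 km/s


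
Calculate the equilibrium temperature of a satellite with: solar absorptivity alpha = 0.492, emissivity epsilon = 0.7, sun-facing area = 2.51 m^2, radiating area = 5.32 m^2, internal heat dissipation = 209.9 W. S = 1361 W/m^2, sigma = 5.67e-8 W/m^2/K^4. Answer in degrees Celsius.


Numerator = alpha*S*A_sun + Q_int = 0.492*1361*2.51 + 209.9 = 1890.6261 W
Denominator = eps*sigma*A_rad = 0.7*5.67e-8*5.32 = 2.111508e-07 W/K^4
T^4 = 8.9539141e+09 K^4
T = 307.6120 K = 34.4620 C

34.4620 degrees Celsius


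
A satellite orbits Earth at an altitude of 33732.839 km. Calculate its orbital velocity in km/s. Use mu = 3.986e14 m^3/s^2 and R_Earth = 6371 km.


r = R_E + alt = 6371.0 + 33732.839 = 40103.8390 km = 4.0103839e+07 m
v = sqrt(mu/r) = sqrt(3.986e14 / 4.0103839e+07) = 3152.6494 m/s = 3.1526 km/s

3.1526 km/s


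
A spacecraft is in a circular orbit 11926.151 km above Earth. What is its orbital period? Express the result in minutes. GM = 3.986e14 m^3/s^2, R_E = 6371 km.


r = 18297.1510 km = 1.8297151e+07 m
T = 2*pi*sqrt(r^3/mu) = 2*pi*sqrt(6.1256251e+21 / 3.986e14)
T = 24631.2487 s = 410.5208 min

410.5208 minutes


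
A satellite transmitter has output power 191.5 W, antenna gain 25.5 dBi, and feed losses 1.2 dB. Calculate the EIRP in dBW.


Pt = 191.5 W = 22.8217 dBW
EIRP = Pt_dBW + Gt - losses = 22.8217 + 25.5 - 1.2 = 47.1217 dBW

47.1217 dBW


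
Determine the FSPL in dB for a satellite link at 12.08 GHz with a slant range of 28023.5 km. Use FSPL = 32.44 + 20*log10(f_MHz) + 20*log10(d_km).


f = 12.08 GHz = 12080.0000 MHz
d = 28023.5 km
FSPL = 32.44 + 20*log10(12080.0000) + 20*log10(28023.5)
FSPL = 32.44 + 81.6413 + 88.9504
FSPL = 203.0318 dB

203.0318 dB


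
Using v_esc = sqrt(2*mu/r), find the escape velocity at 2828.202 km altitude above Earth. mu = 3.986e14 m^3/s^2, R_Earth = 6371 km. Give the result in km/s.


r = 6371.0 + 2828.202 = 9199.2020 km = 9.199202e+06 m
v_esc = sqrt(2*mu/r) = sqrt(2*3.986e14 / 9.199202e+06)
v_esc = 9309.1187 m/s = 9.3091 km/s

9.3091 km/s


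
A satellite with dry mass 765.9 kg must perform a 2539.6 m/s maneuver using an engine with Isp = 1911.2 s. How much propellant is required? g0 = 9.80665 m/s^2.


ve = Isp * g0 = 1911.2 * 9.80665 = 18742.469480 m/s
mass ratio = exp(dv/ve) = exp(2539.6/18742.469480) = 1.14510891
m_prop = m_dry * (mr - 1) = 765.9 * (1.14510891 - 1)
m_prop = 111.1389 kg

111.1389 kg


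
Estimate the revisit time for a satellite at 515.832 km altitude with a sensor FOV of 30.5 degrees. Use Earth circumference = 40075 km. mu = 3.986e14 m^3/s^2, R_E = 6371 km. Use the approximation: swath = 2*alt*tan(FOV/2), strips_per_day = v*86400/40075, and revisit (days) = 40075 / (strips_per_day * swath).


swath = 2*515.832*tan(0.2661627) = 281.2639 km
v = sqrt(mu/r) = 7607.7968 m/s = 7.6078 km/s
strips/day = v*86400/40075 = 7.6078*86400/40075 = 16.4021
coverage/day = strips * swath = 16.4021 * 281.2639 = 4613.3148 km
revisit = 40075 / 4613.3148 = 8.6868 days

8.6868 days


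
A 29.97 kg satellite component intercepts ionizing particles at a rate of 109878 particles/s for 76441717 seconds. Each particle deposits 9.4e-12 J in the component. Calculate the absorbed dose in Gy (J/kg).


Total energy deposited = rate * time * E_per
  = 109878 * 76441717 * 9.4e-12 = 78.9531 J
Dose = E_total / mass = 78.9531 / 29.97
Dose = 2.6344 Gy

2.6344 Gy


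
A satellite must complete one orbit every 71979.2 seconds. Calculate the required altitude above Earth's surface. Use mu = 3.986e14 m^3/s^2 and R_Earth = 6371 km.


T = 71979.2 s
r = (mu*T^2/(4*pi^2))^(1/3) = (3.986e14 * 71979.2^2 / (4*pi^2))^(1/3)
r = 3.7399334e+07 m = 37399.3335 km
alt = r - R_E = 37399.3335 - 6371 = 31028.3335 km

31028.3335 km


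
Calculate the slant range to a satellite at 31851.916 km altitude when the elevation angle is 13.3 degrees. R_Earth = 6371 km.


h = 31851.916 km, el = 13.3 deg
d = -R_E*sin(el) + sqrt((R_E*sin(el))^2 + 2*R_E*h + h^2)
d = -6371.0000*sin(0.2321288) + sqrt((6371.0000*0.2300497)^2 + 2*6371.0000*31851.916 + 31851.916^2)
d = 36251.0575 km

36251.0575 km


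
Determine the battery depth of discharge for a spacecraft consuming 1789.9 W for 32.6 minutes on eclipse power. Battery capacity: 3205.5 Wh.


E_used = P * t / 60 = 1789.9 * 32.6 / 60 = 972.5123 Wh
DOD = E_used / E_total * 100 = 972.5123 / 3205.5 * 100
DOD = 30.3389 %

30.3389 %


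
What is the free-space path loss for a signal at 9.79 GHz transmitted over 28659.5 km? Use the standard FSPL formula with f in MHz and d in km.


f = 9.79 GHz = 9790.0000 MHz
d = 28659.5 km
FSPL = 32.44 + 20*log10(9790.0000) + 20*log10(28659.5)
FSPL = 32.44 + 79.8157 + 89.1454
FSPL = 201.4010 dB

201.4010 dB


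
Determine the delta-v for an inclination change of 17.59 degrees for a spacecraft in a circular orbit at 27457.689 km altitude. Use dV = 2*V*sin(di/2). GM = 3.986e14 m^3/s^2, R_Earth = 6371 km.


r = 33828.6890 km = 3.3828689e+07 m
V = sqrt(mu/r) = 3432.6226 m/s
di = 17.59 deg = 0.3070034 rad
dV = 2*V*sin(di/2) = 2*3432.6226*sin(0.1535017)
dV = 1049.6932 m/s = 1.0497 km/s

1.0497 km/s


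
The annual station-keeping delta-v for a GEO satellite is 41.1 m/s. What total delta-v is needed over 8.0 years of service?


dV = rate * years = 41.1 * 8.0
dV = 328.8000 m/s

328.8000 m/s


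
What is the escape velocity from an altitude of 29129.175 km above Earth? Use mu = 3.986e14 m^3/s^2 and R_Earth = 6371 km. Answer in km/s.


r = 6371.0 + 29129.175 = 35500.1750 km = 3.5500175e+07 m
v_esc = sqrt(2*mu/r) = sqrt(2*3.986e14 / 3.5500175e+07)
v_esc = 4738.8002 m/s = 4.7388 km/s

4.7388 km/s


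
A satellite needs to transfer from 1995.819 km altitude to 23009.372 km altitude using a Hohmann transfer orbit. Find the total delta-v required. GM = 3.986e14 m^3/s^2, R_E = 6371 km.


r1 = 8366.8190 km = 8.366819e+06 m
r2 = 29380.3720 km = 2.9380372e+07 m
dv1 = sqrt(mu/r1)*(sqrt(2*r2/(r1+r2)) - 1) = 1709.5030 m/s
dv2 = sqrt(mu/r2)*(1 - sqrt(2*r1/(r1+r2))) = 1230.9159 m/s
total dv = |dv1| + |dv2| = 1709.5030 + 1230.9159 = 2940.4189 m/s = 2.9404 km/s

2.9404 km/s


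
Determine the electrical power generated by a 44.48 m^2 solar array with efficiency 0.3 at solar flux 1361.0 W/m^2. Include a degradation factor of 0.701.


P = area * eta * S * degradation
P = 44.48 * 0.3 * 1361.0 * 0.701
P = 12730.9900 W

12730.9900 W


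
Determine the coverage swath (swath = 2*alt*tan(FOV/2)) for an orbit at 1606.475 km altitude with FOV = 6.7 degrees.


FOV = 6.7 deg = 0.1169371 rad
swath = 2 * alt * tan(FOV/2) = 2 * 1606.475 * tan(0.05846853)
swath = 2 * 1606.475 * 0.05853525
swath = 188.0708 km

188.0708 km


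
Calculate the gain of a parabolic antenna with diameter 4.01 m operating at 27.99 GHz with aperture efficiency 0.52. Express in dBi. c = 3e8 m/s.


lambda = c/f = 3e8 / 2.799e+10 = 0.01071811 m
G = eta*(pi*D/lambda)^2 = 0.52*(pi*4.01/0.01071811)^2
G = 718381.4703 (linear)
G = 10*log10(718381.4703) = 58.5636 dBi

58.5636 dBi


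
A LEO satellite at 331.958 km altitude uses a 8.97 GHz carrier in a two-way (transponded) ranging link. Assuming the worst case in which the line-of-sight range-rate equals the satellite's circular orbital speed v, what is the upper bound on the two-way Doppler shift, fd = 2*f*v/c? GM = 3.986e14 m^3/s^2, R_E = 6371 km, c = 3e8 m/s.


r = 6.702958e+06 m
v = sqrt(mu/r) = 7711.4385 m/s (worst-case radial velocity)
f = 8.97 GHz = 8.97e+09 Hz
fd = 2*f*v/c = 2*8.97e+09*7711.4385/3.0e+08
fd = 461144.0210 Hz

461144.0210 Hz


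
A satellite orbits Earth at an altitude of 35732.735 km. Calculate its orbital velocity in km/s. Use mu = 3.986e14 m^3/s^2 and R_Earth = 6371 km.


r = R_E + alt = 6371.0 + 35732.735 = 42103.7350 km = 4.2103735e+07 m
v = sqrt(mu/r) = sqrt(3.986e14 / 4.2103735e+07) = 3076.8642 m/s = 3.0769 km/s

3.0769 km/s


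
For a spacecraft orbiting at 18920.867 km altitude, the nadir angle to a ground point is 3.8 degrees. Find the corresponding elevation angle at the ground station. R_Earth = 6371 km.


r = R_E + alt = 25291.8670 km
Law of sines in the satellite / Earth-center / ground-point triangle:
  sin(nadir)/R_E = sin(90 + el)/r  =>  cos(el) = (r/R_E)*sin(nadir)
cos(el) = (25291.8670 / 6371.0000) * sin(3.8 deg) = 0.263097
el = arccos(0.263097) = 74.7461 deg
(Earth-central angle = 90 - nadir - el = 11.4539 deg)

74.7461 degrees


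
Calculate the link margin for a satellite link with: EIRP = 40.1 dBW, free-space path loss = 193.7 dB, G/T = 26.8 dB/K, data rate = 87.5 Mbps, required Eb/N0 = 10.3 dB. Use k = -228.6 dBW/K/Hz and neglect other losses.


C/N0 = EIRP - FSPL + G/T - k = 40.1 - 193.7 + 26.8 - (-228.6)
C/N0 = 101.8000 dB-Hz
R_b = 87.5 Mbps = 8.75e+07 bps -> 10*log10(R_b) = 79.4201 dB-Hz
Eb/N0 = C/N0 - 10*log10(R_b) = 101.8000 - 79.4201 = 22.3799 dB
Margin = Eb/N0 - Eb/N0_req = 22.3799 - 10.3 = 12.0799 dB (link closes)

12.0799 dB


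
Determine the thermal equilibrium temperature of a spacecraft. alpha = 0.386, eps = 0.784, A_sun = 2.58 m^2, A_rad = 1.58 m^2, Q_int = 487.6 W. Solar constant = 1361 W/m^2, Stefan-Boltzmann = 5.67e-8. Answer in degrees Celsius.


Numerator = alpha*S*A_sun + Q_int = 0.386*1361*2.58 + 487.6 = 1842.9927 W
Denominator = eps*sigma*A_rad = 0.784*5.67e-8*1.58 = 7.0235424e-08 W/K^4
T^4 = 2.6240216e+10 K^4
T = 402.4777 K = 129.3277 C

129.3277 degrees Celsius


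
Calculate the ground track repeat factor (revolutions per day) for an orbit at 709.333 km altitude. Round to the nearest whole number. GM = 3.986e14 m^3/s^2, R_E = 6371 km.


r = 7.080333e+06 m
T = 2*pi*sqrt(r^3/mu) = 5929.1406 s = 98.8190 min
revs/day = 1440 / 98.8190 = 14.5721
Rounded: 15 revolutions per day

15 revolutions per day


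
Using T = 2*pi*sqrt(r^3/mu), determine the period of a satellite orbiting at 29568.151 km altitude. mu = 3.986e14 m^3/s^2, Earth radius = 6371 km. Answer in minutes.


r = 35939.1510 km = 3.5939151e+07 m
T = 2*pi*sqrt(r^3/mu) = 2*pi*sqrt(4.6419819e+22 / 3.986e14)
T = 67805.1906 s = 1130.0865 min

1130.0865 minutes


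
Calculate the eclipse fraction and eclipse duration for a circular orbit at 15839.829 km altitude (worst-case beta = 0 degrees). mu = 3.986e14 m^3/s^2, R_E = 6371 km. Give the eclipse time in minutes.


r = 22210.8290 km
T = 549.0440 min
Eclipse fraction = arcsin(R_E/r)/pi = arcsin(6371.0000/22210.8290)/pi
= arcsin(0.2868421)/pi = 0.09260549
Eclipse duration = 0.09260549 * 549.0440 = 50.8445 min

50.8445 minutes


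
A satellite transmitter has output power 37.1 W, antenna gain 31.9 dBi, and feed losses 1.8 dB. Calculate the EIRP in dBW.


Pt = 37.1 W = 15.6937 dBW
EIRP = Pt_dBW + Gt - losses = 15.6937 + 31.9 - 1.8 = 45.7937 dBW

45.7937 dBW


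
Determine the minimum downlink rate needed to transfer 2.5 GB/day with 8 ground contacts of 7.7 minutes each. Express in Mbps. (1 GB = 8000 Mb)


total contact time = 8 * 7.7 * 60 = 3696.0000 s
data = 2.5 GB = 20000.0000 Mb
rate = 20000.0000 / 3696.0000 = 5.4113 Mbps

5.4113 Mbps


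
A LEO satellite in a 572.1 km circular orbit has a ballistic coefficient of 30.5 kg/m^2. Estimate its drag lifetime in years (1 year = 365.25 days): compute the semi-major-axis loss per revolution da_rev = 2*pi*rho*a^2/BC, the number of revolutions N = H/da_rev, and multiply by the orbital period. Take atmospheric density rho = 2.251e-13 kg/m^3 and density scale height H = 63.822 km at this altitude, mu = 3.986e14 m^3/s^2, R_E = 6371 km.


a = R_E + alt = 6943.1000 km = 6.9431e+06 m
da_rev = 2*pi*rho*a^2/BC = 2*pi*2.251e-13*(6.9431e+06)^2/30.5 = 2.235437 m per revolution
N = H/da_rev = 63822.0000 m / 2.235437 m = 28550.1270 revolutions
P = 2*pi*sqrt(a^3/mu) = 5757.5982 s
lifetime = N*P = 28550.1270 * 5757.5982 = 1.6438016e+08 s = 1902.5481 days
years = 1902.5481 / 365.25 = 5.2089 years

5.2089 years


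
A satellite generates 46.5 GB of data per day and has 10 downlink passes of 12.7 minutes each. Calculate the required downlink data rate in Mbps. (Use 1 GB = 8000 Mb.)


total contact time = 10 * 12.7 * 60 = 7620.0000 s
data = 46.5 GB = 372000.0000 Mb
rate = 372000.0000 / 7620.0000 = 48.8189 Mbps

48.8189 Mbps


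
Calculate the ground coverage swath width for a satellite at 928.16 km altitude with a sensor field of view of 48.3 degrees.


FOV = 48.3 deg = 0.842994 rad
swath = 2 * alt * tan(FOV/2) = 2 * 928.16 * tan(0.421497)
swath = 2 * 928.16 * 0.4483693
swath = 832.3169 km

832.3169 km


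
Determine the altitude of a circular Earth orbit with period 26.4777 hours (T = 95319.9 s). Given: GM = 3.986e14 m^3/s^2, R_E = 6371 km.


T = 95319.9 s
r = (mu*T^2/(4*pi^2))^(1/3) = (3.986e14 * 95319.9^2 / (4*pi^2))^(1/3)
r = 4.5100522e+07 m = 45100.5223 km
alt = r - R_E = 45100.5223 - 6371 = 38729.5223 km

38729.5223 km


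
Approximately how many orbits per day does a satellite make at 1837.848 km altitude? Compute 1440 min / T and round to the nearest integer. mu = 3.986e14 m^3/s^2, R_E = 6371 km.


r = 8.208848e+06 m
T = 2*pi*sqrt(r^3/mu) = 7401.7522 s = 123.3625 min
revs/day = 1440 / 123.3625 = 11.6729
Rounded: 12 revolutions per day

12 revolutions per day


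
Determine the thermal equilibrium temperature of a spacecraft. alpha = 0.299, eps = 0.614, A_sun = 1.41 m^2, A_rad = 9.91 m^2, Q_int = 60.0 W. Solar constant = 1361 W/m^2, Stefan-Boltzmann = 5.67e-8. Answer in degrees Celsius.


Numerator = alpha*S*A_sun + Q_int = 0.299*1361*1.41 + 60.0 = 633.7840 W
Denominator = eps*sigma*A_rad = 0.614*5.67e-8*9.91 = 3.4500476e-07 W/K^4
T^4 = 1.8370297e+09 K^4
T = 207.0280 K = -66.1220 C

-66.1220 degrees Celsius


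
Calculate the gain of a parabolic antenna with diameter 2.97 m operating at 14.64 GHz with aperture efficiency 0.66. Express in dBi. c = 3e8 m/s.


lambda = c/f = 3e8 / 1.464e+10 = 0.0204918 m
G = eta*(pi*D/lambda)^2 = 0.66*(pi*2.97/0.0204918)^2
G = 136834.6934 (linear)
G = 10*log10(136834.6934) = 51.3620 dBi

51.3620 dBi


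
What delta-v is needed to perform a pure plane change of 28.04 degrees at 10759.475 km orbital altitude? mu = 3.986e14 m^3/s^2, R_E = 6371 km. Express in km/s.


r = 17130.4750 km = 1.7130475e+07 m
V = sqrt(mu/r) = 4823.7406 m/s
di = 28.04 deg = 0.4893903 rad
dV = 2*V*sin(di/2) = 2*4823.7406*sin(0.2446952)
dV = 2337.2044 m/s = 2.3372 km/s

2.3372 km/s


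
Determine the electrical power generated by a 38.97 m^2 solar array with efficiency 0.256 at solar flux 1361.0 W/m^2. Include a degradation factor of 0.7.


P = area * eta * S * degradation
P = 38.97 * 0.256 * 1361.0 * 0.7
P = 9504.4401 W

9504.4401 W


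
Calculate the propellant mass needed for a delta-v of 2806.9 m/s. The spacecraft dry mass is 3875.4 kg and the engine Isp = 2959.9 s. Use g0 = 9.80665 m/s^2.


ve = Isp * g0 = 2959.9 * 9.80665 = 29026.703335 m/s
mass ratio = exp(dv/ve) = exp(2806.9/29026.703335) = 1.10153054
m_prop = m_dry * (mr - 1) = 3875.4 * (1.10153054 - 1)
m_prop = 393.4715 kg

393.4715 kg


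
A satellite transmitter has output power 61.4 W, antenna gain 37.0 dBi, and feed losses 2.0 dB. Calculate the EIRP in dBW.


Pt = 61.4 W = 17.8817 dBW
EIRP = Pt_dBW + Gt - losses = 17.8817 + 37.0 - 2.0 = 52.8817 dBW

52.8817 dBW


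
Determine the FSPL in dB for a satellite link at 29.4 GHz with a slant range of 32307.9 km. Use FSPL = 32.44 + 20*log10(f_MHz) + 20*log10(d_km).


f = 29.4 GHz = 29400.0000 MHz
d = 32307.9 km
FSPL = 32.44 + 20*log10(29400.0000) + 20*log10(32307.9)
FSPL = 32.44 + 89.3669 + 90.1862
FSPL = 211.9931 dB

211.9931 dB


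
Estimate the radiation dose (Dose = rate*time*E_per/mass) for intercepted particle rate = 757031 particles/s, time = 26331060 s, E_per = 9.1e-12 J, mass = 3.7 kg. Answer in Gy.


Total energy deposited = rate * time * E_per
  = 757031 * 26331060 * 9.1e-12 = 181.3942 J
Dose = E_total / mass = 181.3942 / 3.7
Dose = 49.0255 Gy

49.0255 Gy


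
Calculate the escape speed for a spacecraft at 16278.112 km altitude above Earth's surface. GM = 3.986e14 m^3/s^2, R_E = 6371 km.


r = 6371.0 + 16278.112 = 22649.1120 km = 2.2649112e+07 m
v_esc = sqrt(2*mu/r) = sqrt(2*3.986e14 / 2.2649112e+07)
v_esc = 5932.7774 m/s = 5.9328 km/s

5.9328 km/s


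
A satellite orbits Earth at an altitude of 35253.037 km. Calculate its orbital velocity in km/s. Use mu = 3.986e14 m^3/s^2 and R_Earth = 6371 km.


r = R_E + alt = 6371.0 + 35253.037 = 41624.0370 km = 4.1624037e+07 m
v = sqrt(mu/r) = sqrt(3.986e14 / 4.1624037e+07) = 3094.5432 m/s = 3.0945 km/s

3.0945 km/s


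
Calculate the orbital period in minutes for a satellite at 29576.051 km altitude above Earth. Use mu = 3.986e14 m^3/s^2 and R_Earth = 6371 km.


r = 35947.0510 km = 3.5947051e+07 m
T = 2*pi*sqrt(r^3/mu) = 2*pi*sqrt(4.6450437e+22 / 3.986e14)
T = 67827.5489 s = 1130.4591 min

1130.4591 minutes


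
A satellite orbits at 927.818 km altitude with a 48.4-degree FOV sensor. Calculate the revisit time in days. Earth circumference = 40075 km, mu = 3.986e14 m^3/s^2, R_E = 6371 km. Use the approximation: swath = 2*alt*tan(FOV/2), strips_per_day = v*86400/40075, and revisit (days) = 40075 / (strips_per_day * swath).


swath = 2*927.818*tan(0.4223697) = 833.9559 km
v = sqrt(mu/r) = 7389.9650 m/s = 7.3900 km/s
strips/day = v*86400/40075 = 7.3900*86400/40075 = 15.9325
coverage/day = strips * swath = 15.9325 * 833.9559 = 13286.9613 km
revisit = 40075 / 13286.9613 = 3.0161 days

3.0161 days


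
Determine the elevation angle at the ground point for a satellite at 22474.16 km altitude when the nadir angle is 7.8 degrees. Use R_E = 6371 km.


r = R_E + alt = 28845.1600 km
Law of sines in the satellite / Earth-center / ground-point triangle:
  sin(nadir)/R_E = sin(90 + el)/r  =>  cos(el) = (r/R_E)*sin(nadir)
cos(el) = (28845.1600 / 6371.0000) * sin(7.8 deg) = 0.614462
el = arccos(0.614462) = 52.0872 deg
(Earth-central angle = 90 - nadir - el = 30.1128 deg)

52.0872 degrees


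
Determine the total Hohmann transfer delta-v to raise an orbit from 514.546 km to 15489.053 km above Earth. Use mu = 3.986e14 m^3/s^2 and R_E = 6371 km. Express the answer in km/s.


r1 = 6885.5460 km = 6.885546e+06 m
r2 = 21860.0530 km = 2.1860053e+07 m
dv1 = sqrt(mu/r1)*(sqrt(2*r2/(r1+r2)) - 1) = 1774.7663 m/s
dv2 = sqrt(mu/r2)*(1 - sqrt(2*r1/(r1+r2))) = 1314.5771 m/s
total dv = |dv1| + |dv2| = 1774.7663 + 1314.5771 = 3089.3434 m/s = 3.0893 km/s

3.0893 km/s


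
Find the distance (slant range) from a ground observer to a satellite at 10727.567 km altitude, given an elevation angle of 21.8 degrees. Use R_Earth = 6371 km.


h = 10727.567 km, el = 21.8 deg
d = -R_E*sin(el) + sqrt((R_E*sin(el))^2 + 2*R_E*h + h^2)
d = -6371.0000*sin(0.3804818) + sqrt((6371.0000*0.3713678)^2 + 2*6371.0000*10727.567 + 10727.567^2)
d = 13676.7471 km

13676.7471 km


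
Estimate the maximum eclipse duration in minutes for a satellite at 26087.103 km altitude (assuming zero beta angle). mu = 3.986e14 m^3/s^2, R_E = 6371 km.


r = 32458.1030 km
T = 969.9396 min
Eclipse fraction = arcsin(R_E/r)/pi = arcsin(6371.0000/32458.1030)/pi
= arcsin(0.1962838)/pi = 0.06288739
Eclipse duration = 0.06288739 * 969.9396 = 60.9970 min

60.9970 minutes


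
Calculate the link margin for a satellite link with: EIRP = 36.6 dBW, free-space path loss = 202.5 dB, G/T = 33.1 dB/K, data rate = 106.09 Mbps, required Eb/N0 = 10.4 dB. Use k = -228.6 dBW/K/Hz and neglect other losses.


C/N0 = EIRP - FSPL + G/T - k = 36.6 - 202.5 + 33.1 - (-228.6)
C/N0 = 95.8000 dB-Hz
R_b = 106.09 Mbps = 1.0609e+08 bps -> 10*log10(R_b) = 80.2567 dB-Hz
Eb/N0 = C/N0 - 10*log10(R_b) = 95.8000 - 80.2567 = 15.5433 dB
Margin = Eb/N0 - Eb/N0_req = 15.5433 - 10.4 = 5.1433 dB (link closes)

5.1433 dB


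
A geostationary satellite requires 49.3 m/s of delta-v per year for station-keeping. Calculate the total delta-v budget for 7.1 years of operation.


dV = rate * years = 49.3 * 7.1
dV = 350.0300 m/s

350.0300 m/s


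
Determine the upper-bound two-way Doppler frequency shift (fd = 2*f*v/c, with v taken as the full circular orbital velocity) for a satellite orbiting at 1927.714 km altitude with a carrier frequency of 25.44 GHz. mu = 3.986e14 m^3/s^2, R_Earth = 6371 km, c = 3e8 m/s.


r = 8.298714e+06 m
v = sqrt(mu/r) = 6930.4789 m/s (worst-case radial velocity)
f = 25.44 GHz = 2.544e+10 Hz
fd = 2*f*v/c = 2*2.544e+10*6930.4789/3.0e+08
fd = 1.1754092e+06 Hz

1.1754e+06 Hz


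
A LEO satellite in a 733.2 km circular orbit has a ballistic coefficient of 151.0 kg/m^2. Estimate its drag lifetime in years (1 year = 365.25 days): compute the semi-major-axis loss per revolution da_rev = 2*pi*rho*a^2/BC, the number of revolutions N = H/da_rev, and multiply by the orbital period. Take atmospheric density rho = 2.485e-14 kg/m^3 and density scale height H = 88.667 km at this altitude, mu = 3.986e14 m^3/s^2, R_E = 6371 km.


a = R_E + alt = 7104.2000 km = 7.1042e+06 m
da_rev = 2*pi*rho*a^2/BC = 2*pi*2.485e-14*(7.1042e+06)^2/151.0 = 0.0521866805 m per revolution
N = H/da_rev = 88667.0000 m / 0.0521866805 m = 1.6990351e+06 revolutions
P = 2*pi*sqrt(a^3/mu) = 5959.1455 s
lifetime = N*P = 1.6990351e+06 * 5959.1455 = 1.0124797e+10 s = 117185.1525 days
years = 117185.1525 / 365.25 = 320.8355 years

320.8355 years


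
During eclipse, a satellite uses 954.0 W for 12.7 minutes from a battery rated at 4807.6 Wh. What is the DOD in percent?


E_used = P * t / 60 = 954.0 * 12.7 / 60 = 201.9300 Wh
DOD = E_used / E_total * 100 = 201.9300 / 4807.6 * 100
DOD = 4.2002 %

4.2002 %


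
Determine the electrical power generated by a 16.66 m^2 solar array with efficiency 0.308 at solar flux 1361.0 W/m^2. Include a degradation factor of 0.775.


P = area * eta * S * degradation
P = 16.66 * 0.308 * 1361.0 * 0.775
P = 5412.3459 W

5412.3459 W


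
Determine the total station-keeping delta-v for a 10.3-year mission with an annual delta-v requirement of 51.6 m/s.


dV = rate * years = 51.6 * 10.3
dV = 531.4800 m/s

531.4800 m/s


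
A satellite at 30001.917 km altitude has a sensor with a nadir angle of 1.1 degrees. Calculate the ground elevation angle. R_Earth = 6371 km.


r = R_E + alt = 36372.9170 km
Law of sines in the satellite / Earth-center / ground-point triangle:
  sin(nadir)/R_E = sin(90 + el)/r  =>  cos(el) = (r/R_E)*sin(nadir)
cos(el) = (36372.9170 / 6371.0000) * sin(1.1 deg) = 0.1096008
el = arccos(0.1096008) = 83.7077 deg
(Earth-central angle = 90 - nadir - el = 5.1923 deg)

83.7077 degrees


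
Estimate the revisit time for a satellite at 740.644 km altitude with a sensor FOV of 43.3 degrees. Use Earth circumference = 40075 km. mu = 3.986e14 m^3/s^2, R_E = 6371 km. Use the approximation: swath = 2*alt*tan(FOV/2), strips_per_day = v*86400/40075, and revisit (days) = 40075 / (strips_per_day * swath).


swath = 2*740.644*tan(0.3778638) = 587.9792 km
v = sqrt(mu/r) = 7486.5830 m/s = 7.4866 km/s
strips/day = v*86400/40075 = 7.4866*86400/40075 = 16.1408
coverage/day = strips * swath = 16.1408 * 587.9792 = 9490.4289 km
revisit = 40075 / 9490.4289 = 4.2227 days

4.2227 days


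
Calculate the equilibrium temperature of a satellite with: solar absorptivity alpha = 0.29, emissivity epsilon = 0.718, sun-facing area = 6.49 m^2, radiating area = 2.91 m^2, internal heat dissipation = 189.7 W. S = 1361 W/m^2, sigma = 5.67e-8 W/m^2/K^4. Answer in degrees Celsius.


Numerator = alpha*S*A_sun + Q_int = 0.29*1361*6.49 + 189.7 = 2751.2381 W
Denominator = eps*sigma*A_rad = 0.718*5.67e-8*2.91 = 1.1846785e-07 W/K^4
T^4 = 2.3223501e+10 K^4
T = 390.3749 K = 117.2249 C

117.2249 degrees Celsius


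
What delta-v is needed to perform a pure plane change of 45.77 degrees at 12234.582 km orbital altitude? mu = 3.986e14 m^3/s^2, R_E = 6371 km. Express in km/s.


r = 18605.5820 km = 1.8605582e+07 m
V = sqrt(mu/r) = 4628.5719 m/s
di = 45.77 deg = 0.7988372 rad
dV = 2*V*sin(di/2) = 2*4628.5719*sin(0.3994186)
dV = 3599.9438 m/s = 3.5999 km/s

3.5999 km/s


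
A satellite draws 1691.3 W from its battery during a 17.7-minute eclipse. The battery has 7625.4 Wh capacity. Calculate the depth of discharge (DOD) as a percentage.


E_used = P * t / 60 = 1691.3 * 17.7 / 60 = 498.9335 Wh
DOD = E_used / E_total * 100 = 498.9335 / 7625.4 * 100
DOD = 6.5430 %

6.5430 %


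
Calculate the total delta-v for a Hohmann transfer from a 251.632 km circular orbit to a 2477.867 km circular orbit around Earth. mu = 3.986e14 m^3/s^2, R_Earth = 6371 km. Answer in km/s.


r1 = 6622.6320 km = 6.622632e+06 m
r2 = 8848.8670 km = 8.848867e+06 m
dv1 = sqrt(mu/r1)*(sqrt(2*r2/(r1+r2)) - 1) = 539.4117 m/s
dv2 = sqrt(mu/r2)*(1 - sqrt(2*r1/(r1+r2))) = 501.6189 m/s
total dv = |dv1| + |dv2| = 539.4117 + 501.6189 = 1041.0306 m/s = 1.0410 km/s

1.0410 km/s


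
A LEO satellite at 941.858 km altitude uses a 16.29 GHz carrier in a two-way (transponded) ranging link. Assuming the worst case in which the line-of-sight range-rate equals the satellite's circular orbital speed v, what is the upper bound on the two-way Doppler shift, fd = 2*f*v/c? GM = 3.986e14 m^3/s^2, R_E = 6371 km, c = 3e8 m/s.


r = 7.312858e+06 m
v = sqrt(mu/r) = 7382.8675 m/s (worst-case radial velocity)
f = 16.29 GHz = 1.629e+10 Hz
fd = 2*f*v/c = 2*1.629e+10*7382.8675/3.0e+08
fd = 801779.4155 Hz

801779.4155 Hz


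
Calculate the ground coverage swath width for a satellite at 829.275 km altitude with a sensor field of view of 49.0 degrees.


FOV = 49.0 deg = 0.8552113 rad
swath = 2 * alt * tan(FOV/2) = 2 * 829.275 * tan(0.4276057)
swath = 2 * 829.275 * 0.4557263
swath = 755.8448 km

755.8448 km


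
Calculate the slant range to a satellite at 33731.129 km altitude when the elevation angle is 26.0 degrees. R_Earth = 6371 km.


h = 33731.129 km, el = 26.0 deg
d = -R_E*sin(el) + sqrt((R_E*sin(el))^2 + 2*R_E*h + h^2)
d = -6371.0000*sin(0.4537856) + sqrt((6371.0000*0.4383711)^2 + 2*6371.0000*33731.129 + 33731.129^2)
d = 36898.3353 km

36898.3353 km


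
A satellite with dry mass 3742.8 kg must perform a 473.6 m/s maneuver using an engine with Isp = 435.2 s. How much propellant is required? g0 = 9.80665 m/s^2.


ve = Isp * g0 = 435.2 * 9.80665 = 4267.854080 m/s
mass ratio = exp(dv/ve) = exp(473.6/4267.854080) = 1.11736040
m_prop = m_dry * (mr - 1) = 3742.8 * (1.11736040 - 1)
m_prop = 439.2565 kg

439.2565 kg


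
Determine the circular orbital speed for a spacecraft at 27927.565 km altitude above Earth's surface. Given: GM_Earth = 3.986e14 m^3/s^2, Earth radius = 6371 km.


r = R_E + alt = 6371.0 + 27927.565 = 34298.5650 km = 3.4298565e+07 m
v = sqrt(mu/r) = sqrt(3.986e14 / 3.4298565e+07) = 3409.0288 m/s = 3.4090 km/s

3.4090 km/s


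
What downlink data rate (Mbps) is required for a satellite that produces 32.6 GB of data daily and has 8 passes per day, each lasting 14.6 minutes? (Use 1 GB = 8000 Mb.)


total contact time = 8 * 14.6 * 60 = 7008.0000 s
data = 32.6 GB = 260800.0000 Mb
rate = 260800.0000 / 7008.0000 = 37.2146 Mbps

37.2146 Mbps


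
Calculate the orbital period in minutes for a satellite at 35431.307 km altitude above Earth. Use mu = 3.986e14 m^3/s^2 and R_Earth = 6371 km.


r = 41802.3070 km = 4.1802307e+07 m
T = 2*pi*sqrt(r^3/mu) = 2*pi*sqrt(7.3046725e+22 / 3.986e14)
T = 85057.3008 s = 1417.6217 min

1417.6217 minutes


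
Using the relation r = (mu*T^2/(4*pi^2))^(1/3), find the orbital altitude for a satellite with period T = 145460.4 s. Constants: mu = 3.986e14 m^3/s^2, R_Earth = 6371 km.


T = 145460.4 s
r = (mu*T^2/(4*pi^2))^(1/3) = (3.986e14 * 145460.4^2 / (4*pi^2))^(1/3)
r = 5.9779972e+07 m = 59779.9716 km
alt = r - R_E = 59779.9716 - 6371 = 53408.9716 km

53408.9716 km


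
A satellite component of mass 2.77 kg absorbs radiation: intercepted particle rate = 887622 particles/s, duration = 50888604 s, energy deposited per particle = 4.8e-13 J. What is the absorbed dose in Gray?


Total energy deposited = rate * time * E_per
  = 887622 * 50888604 * 4.8e-13 = 21.6815 J
Dose = E_total / mass = 21.6815 / 2.77
Dose = 7.8273 Gy

7.8273 Gy


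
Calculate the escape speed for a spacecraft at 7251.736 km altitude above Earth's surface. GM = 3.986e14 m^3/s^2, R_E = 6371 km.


r = 6371.0 + 7251.736 = 13622.7360 km = 1.3622736e+07 m
v_esc = sqrt(2*mu/r) = sqrt(2*3.986e14 / 1.3622736e+07)
v_esc = 7649.8246 m/s = 7.6498 km/s

7.6498 km/s
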